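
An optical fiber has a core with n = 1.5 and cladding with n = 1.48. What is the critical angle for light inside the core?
θc = arcsin(n_cladding/n_core) = 80.63°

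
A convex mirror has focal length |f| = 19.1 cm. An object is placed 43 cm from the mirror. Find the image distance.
f = −19.1 cm (convex); 1/di = 1/f − 1/do → di = -13.23 cm (virtual image, behind mirror)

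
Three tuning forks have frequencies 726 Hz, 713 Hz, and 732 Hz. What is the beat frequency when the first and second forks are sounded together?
13 Hz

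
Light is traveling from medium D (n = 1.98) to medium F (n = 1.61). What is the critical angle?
θc = arcsin(n₂/n₁) = 54.4°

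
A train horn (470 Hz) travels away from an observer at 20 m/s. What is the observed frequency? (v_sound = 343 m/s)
f_obs = f·v/(v + v_s) = 444.1 Hz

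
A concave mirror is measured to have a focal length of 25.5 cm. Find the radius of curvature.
R = 2|f| = 51 cm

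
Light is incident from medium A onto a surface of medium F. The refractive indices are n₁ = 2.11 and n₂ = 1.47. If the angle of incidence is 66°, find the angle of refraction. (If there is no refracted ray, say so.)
sin θ₂ = (n₁/n₂)·sin θ₁ = 1.311 > 1, so there is no refracted ray — the light undergoes total internal reflection.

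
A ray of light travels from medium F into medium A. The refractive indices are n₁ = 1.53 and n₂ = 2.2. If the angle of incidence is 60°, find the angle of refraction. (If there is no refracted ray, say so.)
sin θ₂ = (n₁/n₂)·sin θ₁ = 0.6023 → θ₂ = 37.03°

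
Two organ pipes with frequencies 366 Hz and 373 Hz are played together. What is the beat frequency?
7 Hz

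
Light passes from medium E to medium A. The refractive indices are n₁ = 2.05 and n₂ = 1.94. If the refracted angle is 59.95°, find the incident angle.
sin θ₁ = (n₂/n₁)·sin θ₂ → θ₁ = 55°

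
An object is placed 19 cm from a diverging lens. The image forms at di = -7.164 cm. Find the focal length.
1/f = 1/do + 1/di → f = -11.5 cm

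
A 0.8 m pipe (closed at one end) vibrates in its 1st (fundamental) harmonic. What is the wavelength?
λₙ = 4L/n = 3.2 m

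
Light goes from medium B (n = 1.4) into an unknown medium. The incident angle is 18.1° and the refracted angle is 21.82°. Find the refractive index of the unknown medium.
n₂ = n₁·sin θ₁ / sin θ₂ = 1.17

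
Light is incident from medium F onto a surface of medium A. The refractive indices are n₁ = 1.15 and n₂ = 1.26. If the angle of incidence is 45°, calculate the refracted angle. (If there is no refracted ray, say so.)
sin θ₂ = (n₁/n₂)·sin θ₁ = 0.6454 → θ₂ = 40.19°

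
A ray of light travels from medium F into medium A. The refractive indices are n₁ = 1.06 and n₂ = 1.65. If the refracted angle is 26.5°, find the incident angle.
sin θ₁ = (n₂/n₁)·sin θ₂ → θ₁ = 43.99°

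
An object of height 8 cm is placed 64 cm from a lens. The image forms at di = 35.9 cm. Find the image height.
hi = (-di/do) × ho = -4.487 cm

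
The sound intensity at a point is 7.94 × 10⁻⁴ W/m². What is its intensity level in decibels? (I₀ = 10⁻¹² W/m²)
β = 10·log₁₀(I/I₀) = 89 dB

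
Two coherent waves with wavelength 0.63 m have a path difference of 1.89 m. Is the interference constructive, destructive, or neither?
constructive — path difference = 3λ, a whole number of wavelengths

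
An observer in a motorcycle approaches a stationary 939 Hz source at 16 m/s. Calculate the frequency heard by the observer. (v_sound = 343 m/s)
f_obs = f·(v + v_o)/v = 982.8 Hz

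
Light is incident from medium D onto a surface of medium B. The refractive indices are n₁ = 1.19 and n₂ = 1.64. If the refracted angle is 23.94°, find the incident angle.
sin θ₁ = (n₂/n₁)·sin θ₂ → θ₁ = 34°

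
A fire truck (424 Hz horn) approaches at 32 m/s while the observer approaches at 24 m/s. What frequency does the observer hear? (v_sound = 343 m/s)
f_obs = f·(v + v_o)/(v − v_s) = 500.3 Hz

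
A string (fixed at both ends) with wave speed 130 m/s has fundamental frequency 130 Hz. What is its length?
L = v/(2f₁) = 0.5 m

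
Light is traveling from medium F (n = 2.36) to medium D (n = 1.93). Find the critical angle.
θc = arcsin(n₂/n₁) = 54.86°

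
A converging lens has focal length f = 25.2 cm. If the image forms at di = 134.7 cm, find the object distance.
1/do = 1/f − 1/di → do = 31 cm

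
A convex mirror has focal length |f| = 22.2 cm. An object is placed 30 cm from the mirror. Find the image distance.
f = −22.2 cm (convex); 1/di = 1/f − 1/do → di = -12.76 cm (virtual image, behind mirror)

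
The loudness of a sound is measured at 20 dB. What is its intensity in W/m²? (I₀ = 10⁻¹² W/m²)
I = I₀·10^(β/10) = 1.00 × 10⁻¹⁰ W/m²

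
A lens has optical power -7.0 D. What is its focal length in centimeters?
f = 1/P = -14.29 cm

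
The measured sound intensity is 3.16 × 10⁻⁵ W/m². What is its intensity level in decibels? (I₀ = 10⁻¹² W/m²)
β = 10·log₁₀(I/I₀) = 75 dB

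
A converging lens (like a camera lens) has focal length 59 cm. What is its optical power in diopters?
P = 1/f = 1.695 D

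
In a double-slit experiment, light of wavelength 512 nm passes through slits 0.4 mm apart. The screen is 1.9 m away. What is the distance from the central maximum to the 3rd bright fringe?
y = mλL/d = 7.296 mm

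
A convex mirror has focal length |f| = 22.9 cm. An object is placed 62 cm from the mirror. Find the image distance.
f = −22.9 cm (convex); 1/di = 1/f − 1/do → di = -16.72 cm (virtual image, behind mirror)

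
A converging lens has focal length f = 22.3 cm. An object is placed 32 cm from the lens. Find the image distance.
1/di = 1/f − 1/do → di = 73.57 cm (real image)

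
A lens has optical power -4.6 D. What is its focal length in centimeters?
f = 1/P = -21.74 cm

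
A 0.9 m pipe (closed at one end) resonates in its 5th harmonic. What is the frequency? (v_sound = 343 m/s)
fₙ = nv/(4L) = 476.4 Hz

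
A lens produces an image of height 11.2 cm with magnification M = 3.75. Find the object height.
ho = |hi|/|M| = 2.987 cm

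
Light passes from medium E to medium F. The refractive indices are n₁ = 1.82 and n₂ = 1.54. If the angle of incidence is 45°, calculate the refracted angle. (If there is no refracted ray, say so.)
sin θ₂ = (n₁/n₂)·sin θ₁ = 0.8357 → θ₂ = 56.69°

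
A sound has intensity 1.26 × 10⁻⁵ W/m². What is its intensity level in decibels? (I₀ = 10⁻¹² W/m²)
β = 10·log₁₀(I/I₀) = 71 dB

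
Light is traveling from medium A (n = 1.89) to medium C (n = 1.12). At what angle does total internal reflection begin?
θc = arcsin(n₂/n₁) = 36.34°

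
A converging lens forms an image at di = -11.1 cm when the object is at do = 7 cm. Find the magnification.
M = −di/do = 1.586 (upright image)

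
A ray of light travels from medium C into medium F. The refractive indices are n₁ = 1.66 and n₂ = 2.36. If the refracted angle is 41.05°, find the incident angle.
sin θ₁ = (n₂/n₁)·sin θ₂ → θ₁ = 69.01°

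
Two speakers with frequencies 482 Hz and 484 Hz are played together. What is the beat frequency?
2 Hz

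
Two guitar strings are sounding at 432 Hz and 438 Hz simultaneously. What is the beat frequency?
6 Hz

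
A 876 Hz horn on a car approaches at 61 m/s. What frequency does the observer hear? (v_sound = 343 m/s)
f_obs = f·v/(v − v_s) = 1065 Hz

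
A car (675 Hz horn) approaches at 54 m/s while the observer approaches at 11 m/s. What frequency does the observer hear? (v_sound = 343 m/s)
f_obs = f·(v + v_o)/(v − v_s) = 826.8 Hz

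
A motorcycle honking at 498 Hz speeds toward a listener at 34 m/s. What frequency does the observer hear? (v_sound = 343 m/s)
f_obs = f·v/(v − v_s) = 552.8 Hz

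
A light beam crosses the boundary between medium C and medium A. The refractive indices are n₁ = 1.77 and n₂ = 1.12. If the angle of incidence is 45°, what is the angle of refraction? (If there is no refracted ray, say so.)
sin θ₂ = (n₁/n₂)·sin θ₁ = 1.117 > 1, so there is no refracted ray — the light undergoes total internal reflection.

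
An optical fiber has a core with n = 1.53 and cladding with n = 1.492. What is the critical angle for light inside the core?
θc = arcsin(n_cladding/n_core) = 77.2°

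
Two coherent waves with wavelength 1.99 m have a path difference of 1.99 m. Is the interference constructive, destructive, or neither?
constructive — path difference = 1λ, a whole number of wavelengths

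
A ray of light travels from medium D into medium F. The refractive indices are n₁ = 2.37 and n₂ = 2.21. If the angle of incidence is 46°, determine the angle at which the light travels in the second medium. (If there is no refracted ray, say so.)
sin θ₂ = (n₁/n₂)·sin θ₁ = 0.7714 → θ₂ = 50.48°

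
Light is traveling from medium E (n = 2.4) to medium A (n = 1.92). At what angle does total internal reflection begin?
θc = arcsin(n₂/n₁) = 53.13°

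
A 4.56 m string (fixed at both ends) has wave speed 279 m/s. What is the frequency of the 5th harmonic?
fₙ = nv/(2L) = 153 Hz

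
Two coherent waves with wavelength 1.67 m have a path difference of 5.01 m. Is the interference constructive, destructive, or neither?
constructive — path difference = 3λ, a whole number of wavelengths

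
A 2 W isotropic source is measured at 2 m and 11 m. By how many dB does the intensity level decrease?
Δβ = 20·log₁₀(r₂/r₁) = 14.81 dB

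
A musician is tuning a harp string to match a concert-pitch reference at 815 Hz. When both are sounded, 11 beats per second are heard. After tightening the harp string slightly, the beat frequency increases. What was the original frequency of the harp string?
826 Hz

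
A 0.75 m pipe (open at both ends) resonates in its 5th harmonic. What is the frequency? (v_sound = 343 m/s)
fₙ = nv/(2L) = 1143 Hz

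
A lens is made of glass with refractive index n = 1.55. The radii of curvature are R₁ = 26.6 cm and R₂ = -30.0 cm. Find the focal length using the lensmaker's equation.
1/f = (n − 1)(1/R₁ − 1/R₂) → f = 25.63 cm (converging lens)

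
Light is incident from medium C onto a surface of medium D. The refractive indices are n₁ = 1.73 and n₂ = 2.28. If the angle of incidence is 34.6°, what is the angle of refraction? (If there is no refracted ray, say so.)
sin θ₂ = (n₁/n₂)·sin θ₁ = 0.4309 → θ₂ = 25.52°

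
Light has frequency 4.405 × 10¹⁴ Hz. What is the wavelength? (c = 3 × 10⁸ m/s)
λ = c/f = 681 nm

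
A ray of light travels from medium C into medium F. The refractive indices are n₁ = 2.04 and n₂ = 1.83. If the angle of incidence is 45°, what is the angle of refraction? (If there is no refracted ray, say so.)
sin θ₂ = (n₁/n₂)·sin θ₁ = 0.7883 → θ₂ = 52.02°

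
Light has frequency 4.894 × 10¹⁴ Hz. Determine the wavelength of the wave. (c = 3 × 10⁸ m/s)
λ = c/f = 613 nm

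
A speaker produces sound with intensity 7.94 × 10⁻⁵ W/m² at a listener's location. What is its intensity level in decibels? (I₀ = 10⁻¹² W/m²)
β = 10·log₁₀(I/I₀) = 79 dB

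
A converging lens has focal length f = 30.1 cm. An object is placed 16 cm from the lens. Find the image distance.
1/di = 1/f − 1/do → di = -34.16 cm (virtual image)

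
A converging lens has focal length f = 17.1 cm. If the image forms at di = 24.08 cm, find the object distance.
1/do = 1/f − 1/di → do = 58.99 cm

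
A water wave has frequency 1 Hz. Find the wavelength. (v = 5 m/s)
λ = v/f = 5 m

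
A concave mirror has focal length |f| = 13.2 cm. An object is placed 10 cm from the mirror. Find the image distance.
f = +13.2 cm (concave); 1/di = 1/f − 1/do → di = -41.25 cm (virtual image, behind mirror)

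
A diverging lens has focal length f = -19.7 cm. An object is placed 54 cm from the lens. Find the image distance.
1/di = 1/f − 1/do → di = -14.43 cm (virtual image)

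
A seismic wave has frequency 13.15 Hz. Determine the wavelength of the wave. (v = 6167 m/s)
λ = v/f = 469 m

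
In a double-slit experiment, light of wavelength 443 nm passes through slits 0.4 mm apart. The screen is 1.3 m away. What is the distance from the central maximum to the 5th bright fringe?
y = mλL/d = 7.199 mm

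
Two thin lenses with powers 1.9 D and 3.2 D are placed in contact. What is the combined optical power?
P_total = P₁ + P₂ = 5.1 D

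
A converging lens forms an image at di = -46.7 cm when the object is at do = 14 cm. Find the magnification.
M = −di/do = 3.336 (upright image)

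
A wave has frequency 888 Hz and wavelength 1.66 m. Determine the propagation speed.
v = fλ = 1474 m/s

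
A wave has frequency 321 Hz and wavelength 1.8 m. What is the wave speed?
v = fλ = 577.8 m/s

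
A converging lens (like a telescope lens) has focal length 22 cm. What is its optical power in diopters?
P = 1/f = 4.545 D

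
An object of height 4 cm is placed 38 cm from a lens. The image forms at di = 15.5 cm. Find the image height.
hi = (-di/do) × ho = -1.632 cm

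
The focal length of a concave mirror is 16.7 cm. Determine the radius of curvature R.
R = 2|f| = 33.4 cm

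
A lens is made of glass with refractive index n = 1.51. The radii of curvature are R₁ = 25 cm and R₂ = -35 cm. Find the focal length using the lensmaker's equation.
1/f = (n − 1)(1/R₁ − 1/R₂) → f = 28.59 cm (converging lens)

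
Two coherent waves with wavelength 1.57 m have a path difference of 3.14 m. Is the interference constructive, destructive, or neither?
constructive — path difference = 2λ, a whole number of wavelengths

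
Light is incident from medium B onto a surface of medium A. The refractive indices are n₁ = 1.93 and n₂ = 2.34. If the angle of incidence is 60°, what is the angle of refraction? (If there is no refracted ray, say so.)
sin θ₂ = (n₁/n₂)·sin θ₁ = 0.7143 → θ₂ = 45.58°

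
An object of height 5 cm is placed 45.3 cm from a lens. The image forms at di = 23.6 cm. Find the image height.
hi = (-di/do) × ho = -2.605 cm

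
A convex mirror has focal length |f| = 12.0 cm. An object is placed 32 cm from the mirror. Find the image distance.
f = −12.0 cm (convex); 1/di = 1/f − 1/do → di = -8.727 cm (virtual image, behind mirror)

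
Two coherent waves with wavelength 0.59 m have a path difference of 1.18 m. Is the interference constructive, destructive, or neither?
constructive — path difference = 2λ, a whole number of wavelengths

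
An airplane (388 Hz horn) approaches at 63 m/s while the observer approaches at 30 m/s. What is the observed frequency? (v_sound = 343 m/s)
f_obs = f·(v + v_o)/(v − v_s) = 516.9 Hz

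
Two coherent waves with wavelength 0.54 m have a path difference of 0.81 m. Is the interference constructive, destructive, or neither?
destructive — path difference = 1.5λ, an odd multiple of λ/2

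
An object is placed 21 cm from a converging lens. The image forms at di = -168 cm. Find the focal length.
1/f = 1/do + 1/di → f = 24 cm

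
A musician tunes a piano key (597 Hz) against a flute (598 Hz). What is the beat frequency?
1 Hz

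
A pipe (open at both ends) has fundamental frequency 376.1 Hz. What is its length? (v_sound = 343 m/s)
L = v/(2f₁) = 0.456 m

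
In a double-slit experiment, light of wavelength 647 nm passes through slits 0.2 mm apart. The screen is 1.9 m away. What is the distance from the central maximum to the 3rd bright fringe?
y = mλL/d = 18.44 mm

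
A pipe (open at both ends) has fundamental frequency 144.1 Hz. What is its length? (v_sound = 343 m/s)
L = v/(2f₁) = 1.19 m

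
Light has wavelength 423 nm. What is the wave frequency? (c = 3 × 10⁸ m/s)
f = c/λ = 7.092 × 10¹⁴ Hz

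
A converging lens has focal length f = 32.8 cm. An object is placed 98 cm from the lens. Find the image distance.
1/di = 1/f − 1/do → di = 49.3 cm (real image)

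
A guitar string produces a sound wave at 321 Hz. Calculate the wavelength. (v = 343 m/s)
λ = v/f = 1.069 m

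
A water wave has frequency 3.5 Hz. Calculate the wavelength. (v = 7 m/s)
λ = v/f = 2 m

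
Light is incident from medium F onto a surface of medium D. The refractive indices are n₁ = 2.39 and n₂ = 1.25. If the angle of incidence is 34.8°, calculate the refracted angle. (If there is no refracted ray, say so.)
sin θ₂ = (n₁/n₂)·sin θ₁ = 1.091 > 1, so there is no refracted ray — the light undergoes total internal reflection.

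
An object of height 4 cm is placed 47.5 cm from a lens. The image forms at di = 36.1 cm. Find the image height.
hi = (-di/do) × ho = -3.04 cm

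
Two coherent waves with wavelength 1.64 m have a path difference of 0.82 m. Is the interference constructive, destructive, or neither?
destructive — path difference = 0.5λ, an odd multiple of λ/2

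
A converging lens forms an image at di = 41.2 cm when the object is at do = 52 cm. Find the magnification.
M = −di/do = -0.7923 (inverted image)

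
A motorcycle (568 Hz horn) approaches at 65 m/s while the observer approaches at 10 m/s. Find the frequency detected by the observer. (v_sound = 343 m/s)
f_obs = f·(v + v_o)/(v − v_s) = 721.2 Hz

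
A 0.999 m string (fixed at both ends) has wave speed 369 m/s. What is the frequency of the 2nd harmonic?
fₙ = nv/(2L) = 369.4 Hz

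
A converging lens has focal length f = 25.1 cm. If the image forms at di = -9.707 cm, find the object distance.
1/do = 1/f − 1/di → do = 7 cm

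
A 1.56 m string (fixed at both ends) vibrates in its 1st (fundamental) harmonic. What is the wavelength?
λₙ = 2L/n = 3.12 m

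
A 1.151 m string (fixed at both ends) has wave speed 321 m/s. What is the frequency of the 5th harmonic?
fₙ = nv/(2L) = 697.2 Hz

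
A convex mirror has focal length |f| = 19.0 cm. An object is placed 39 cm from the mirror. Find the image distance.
f = −19.0 cm (convex); 1/di = 1/f − 1/do → di = -12.78 cm (virtual image, behind mirror)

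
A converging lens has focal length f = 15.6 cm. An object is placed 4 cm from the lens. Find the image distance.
1/di = 1/f − 1/do → di = -5.379 cm (virtual image)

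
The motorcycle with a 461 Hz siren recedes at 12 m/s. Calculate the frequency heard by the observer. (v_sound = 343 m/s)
f_obs = f·v/(v + v_s) = 445.4 Hz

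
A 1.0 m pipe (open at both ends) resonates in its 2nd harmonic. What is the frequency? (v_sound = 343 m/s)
fₙ = nv/(2L) = 343 Hz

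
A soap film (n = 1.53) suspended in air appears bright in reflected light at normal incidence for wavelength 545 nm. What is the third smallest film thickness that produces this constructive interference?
2nt = (m − ½)λ with m = 3 → t = (m − ½)λ/(2n) = 445.3 nm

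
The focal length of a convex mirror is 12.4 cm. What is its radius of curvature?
R = 2|f| = 24.8 cm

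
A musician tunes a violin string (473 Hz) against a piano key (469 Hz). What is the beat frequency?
4 Hz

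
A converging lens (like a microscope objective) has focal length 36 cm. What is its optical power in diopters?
P = 1/f = 2.778 D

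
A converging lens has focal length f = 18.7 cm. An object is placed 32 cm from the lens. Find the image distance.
1/di = 1/f − 1/do → di = 44.99 cm (real image)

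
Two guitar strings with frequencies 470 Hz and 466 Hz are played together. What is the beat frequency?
4 Hz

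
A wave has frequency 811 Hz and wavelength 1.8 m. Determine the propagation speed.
v = fλ = 1460 m/s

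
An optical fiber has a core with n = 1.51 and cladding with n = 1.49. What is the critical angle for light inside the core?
θc = arcsin(n_cladding/n_core) = 80.66°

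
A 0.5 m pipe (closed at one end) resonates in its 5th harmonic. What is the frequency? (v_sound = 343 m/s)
fₙ = nv/(4L) = 857.5 Hz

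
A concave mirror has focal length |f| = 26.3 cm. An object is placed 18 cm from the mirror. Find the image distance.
f = +26.3 cm (concave); 1/di = 1/f − 1/do → di = -57.04 cm (virtual image, behind mirror)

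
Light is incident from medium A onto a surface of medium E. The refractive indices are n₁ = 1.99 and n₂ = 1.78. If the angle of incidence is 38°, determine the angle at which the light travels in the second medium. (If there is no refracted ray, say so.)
sin θ₂ = (n₁/n₂)·sin θ₁ = 0.6883 → θ₂ = 43.5°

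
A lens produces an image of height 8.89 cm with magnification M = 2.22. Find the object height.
ho = |hi|/|M| = 4.005 cm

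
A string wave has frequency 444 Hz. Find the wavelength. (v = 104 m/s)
λ = v/f = 0.2342 m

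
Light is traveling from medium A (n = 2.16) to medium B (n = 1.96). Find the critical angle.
θc = arcsin(n₂/n₁) = 65.15°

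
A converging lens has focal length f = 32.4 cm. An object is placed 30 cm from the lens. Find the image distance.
1/di = 1/f − 1/do → di = -405 cm (virtual image)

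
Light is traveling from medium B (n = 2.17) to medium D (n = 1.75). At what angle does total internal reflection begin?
θc = arcsin(n₂/n₁) = 53.75°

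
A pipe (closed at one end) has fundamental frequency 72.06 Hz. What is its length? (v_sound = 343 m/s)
L = v/(4f₁) = 1.19 m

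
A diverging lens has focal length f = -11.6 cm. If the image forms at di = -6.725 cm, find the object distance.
1/do = 1/f − 1/di → do = 16 cm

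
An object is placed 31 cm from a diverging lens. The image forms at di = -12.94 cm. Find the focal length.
1/f = 1/do + 1/di → f = -22.21 cm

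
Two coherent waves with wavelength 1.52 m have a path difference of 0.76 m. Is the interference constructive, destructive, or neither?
destructive — path difference = 0.5λ, an odd multiple of λ/2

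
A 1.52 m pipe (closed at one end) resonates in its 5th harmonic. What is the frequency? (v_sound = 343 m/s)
fₙ = nv/(4L) = 282.1 Hz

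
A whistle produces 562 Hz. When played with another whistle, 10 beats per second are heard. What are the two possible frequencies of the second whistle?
f₂ = 562 ± 10 Hz → 572 Hz or 552 Hz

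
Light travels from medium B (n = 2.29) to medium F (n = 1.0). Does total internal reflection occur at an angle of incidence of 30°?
θc = arcsin(n₂/n₁) = 25.89°; 30° > θc, so yes — total internal reflection.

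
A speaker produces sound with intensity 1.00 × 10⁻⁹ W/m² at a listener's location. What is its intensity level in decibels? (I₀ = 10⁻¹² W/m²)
β = 10·log₁₀(I/I₀) = 30 dB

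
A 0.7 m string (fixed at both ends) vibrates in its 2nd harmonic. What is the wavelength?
λₙ = 2L/n = 0.7 m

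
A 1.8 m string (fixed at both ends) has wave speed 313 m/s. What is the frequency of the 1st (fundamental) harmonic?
fₙ = nv/(2L) = 86.94 Hz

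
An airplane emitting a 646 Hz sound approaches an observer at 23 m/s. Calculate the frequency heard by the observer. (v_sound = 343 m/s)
f_obs = f·v/(v − v_s) = 692.4 Hz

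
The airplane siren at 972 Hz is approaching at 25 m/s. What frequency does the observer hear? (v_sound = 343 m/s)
f_obs = f·v/(v − v_s) = 1048 Hz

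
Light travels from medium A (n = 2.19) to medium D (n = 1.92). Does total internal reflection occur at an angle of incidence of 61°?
θc = arcsin(n₂/n₁) = 61.25°; 61° < θc, so no — the ray refracts.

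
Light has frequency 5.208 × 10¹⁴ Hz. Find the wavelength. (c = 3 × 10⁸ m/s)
λ = c/f = 576 nm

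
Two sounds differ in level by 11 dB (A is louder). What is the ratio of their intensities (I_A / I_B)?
I_A/I_B = 10^(Δβ/10) = 12.59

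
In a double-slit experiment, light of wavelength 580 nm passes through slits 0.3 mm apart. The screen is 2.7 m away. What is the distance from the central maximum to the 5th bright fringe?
y = mλL/d = 26.1 mm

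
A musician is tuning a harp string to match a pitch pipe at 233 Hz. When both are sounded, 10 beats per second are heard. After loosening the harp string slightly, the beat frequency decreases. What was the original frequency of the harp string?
243 Hz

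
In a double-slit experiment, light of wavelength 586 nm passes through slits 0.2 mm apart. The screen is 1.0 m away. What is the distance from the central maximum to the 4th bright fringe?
y = mλL/d = 11.72 mm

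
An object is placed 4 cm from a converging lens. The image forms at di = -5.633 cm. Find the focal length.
1/f = 1/do + 1/di → f = 13.8 cm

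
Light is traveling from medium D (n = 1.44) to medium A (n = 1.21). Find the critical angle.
θc = arcsin(n₂/n₁) = 57.17°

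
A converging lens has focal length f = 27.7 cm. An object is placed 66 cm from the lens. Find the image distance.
1/di = 1/f − 1/do → di = 47.73 cm (real image)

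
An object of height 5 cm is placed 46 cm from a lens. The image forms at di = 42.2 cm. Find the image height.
hi = (-di/do) × ho = -4.587 cm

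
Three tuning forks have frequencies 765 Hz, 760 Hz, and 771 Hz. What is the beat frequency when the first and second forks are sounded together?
5 Hz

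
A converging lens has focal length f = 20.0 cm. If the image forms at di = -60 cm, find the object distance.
1/do = 1/f − 1/di → do = 15 cm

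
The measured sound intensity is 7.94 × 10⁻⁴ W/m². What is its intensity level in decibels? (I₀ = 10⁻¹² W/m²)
β = 10·log₁₀(I/I₀) = 89 dB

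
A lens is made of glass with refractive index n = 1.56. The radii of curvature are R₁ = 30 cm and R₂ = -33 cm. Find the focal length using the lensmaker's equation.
1/f = (n − 1)(1/R₁ − 1/R₂) → f = 28.06 cm (converging lens)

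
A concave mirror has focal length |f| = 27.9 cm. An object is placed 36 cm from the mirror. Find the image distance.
f = +27.9 cm (concave); 1/di = 1/f − 1/do → di = 124 cm (real image, in front of mirror)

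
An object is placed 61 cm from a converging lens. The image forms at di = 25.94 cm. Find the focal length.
1/f = 1/do + 1/di → f = 18.2 cm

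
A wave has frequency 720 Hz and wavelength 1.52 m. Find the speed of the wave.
v = fλ = 1094 m/s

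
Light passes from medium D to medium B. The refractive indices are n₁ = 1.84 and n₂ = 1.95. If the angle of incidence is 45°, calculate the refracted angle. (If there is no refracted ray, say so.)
sin θ₂ = (n₁/n₂)·sin θ₁ = 0.6672 → θ₂ = 41.85°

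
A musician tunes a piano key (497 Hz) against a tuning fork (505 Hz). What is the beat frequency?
8 Hz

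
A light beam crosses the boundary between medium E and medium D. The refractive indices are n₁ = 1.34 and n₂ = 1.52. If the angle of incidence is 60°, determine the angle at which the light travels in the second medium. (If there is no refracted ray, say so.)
sin θ₂ = (n₁/n₂)·sin θ₁ = 0.7635 → θ₂ = 49.77°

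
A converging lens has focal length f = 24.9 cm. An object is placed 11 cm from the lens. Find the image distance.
1/di = 1/f − 1/do → di = -19.71 cm (virtual image)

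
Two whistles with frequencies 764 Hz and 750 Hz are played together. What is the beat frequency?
14 Hz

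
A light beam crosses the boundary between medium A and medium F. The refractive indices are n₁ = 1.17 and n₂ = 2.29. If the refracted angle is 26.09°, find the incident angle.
sin θ₁ = (n₂/n₁)·sin θ₂ → θ₁ = 59.4°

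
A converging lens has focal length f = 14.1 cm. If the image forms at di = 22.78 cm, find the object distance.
1/do = 1/f − 1/di → do = 37 cm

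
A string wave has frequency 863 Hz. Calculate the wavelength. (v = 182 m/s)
λ = v/f = 0.2109 m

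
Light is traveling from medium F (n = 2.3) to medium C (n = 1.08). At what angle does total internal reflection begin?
θc = arcsin(n₂/n₁) = 28.01°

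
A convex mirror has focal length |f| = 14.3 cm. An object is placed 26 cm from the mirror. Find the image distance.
f = −14.3 cm (convex); 1/di = 1/f − 1/do → di = -9.226 cm (virtual image, behind mirror)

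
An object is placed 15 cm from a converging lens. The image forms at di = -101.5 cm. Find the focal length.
1/f = 1/do + 1/di → f = 17.6 cm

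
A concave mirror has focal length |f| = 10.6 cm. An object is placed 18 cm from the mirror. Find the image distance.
f = +10.6 cm (concave); 1/di = 1/f − 1/do → di = 25.78 cm (real image, in front of mirror)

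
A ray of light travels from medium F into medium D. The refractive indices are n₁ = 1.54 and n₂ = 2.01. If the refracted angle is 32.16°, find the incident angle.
sin θ₁ = (n₂/n₁)·sin θ₂ → θ₁ = 44.01°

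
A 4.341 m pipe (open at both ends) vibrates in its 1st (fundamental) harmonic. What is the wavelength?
λₙ = 2L/n = 8.682 m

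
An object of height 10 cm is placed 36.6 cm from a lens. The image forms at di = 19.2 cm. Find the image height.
hi = (-di/do) × ho = -5.246 cm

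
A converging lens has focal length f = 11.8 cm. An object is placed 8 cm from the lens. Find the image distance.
1/di = 1/f − 1/do → di = -24.84 cm (virtual image)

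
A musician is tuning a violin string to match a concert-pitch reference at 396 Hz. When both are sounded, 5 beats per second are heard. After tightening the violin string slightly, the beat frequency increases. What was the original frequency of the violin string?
401 Hz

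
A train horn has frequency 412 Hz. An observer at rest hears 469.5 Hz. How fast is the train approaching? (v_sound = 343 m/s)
v_s = v·(1 − f/f_obs) = 42.01 m/s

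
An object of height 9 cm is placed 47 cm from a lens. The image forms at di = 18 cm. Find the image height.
hi = (-di/do) × ho = -3.447 cm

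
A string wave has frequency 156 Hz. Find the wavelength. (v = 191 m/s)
λ = v/f = 1.224 m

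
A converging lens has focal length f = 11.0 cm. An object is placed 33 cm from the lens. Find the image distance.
1/di = 1/f − 1/do → di = 16.5 cm (real image)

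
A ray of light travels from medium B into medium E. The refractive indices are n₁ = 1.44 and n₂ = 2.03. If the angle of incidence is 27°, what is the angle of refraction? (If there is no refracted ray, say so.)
sin θ₂ = (n₁/n₂)·sin θ₁ = 0.322 → θ₂ = 18.79°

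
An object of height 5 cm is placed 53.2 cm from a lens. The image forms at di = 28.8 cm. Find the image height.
hi = (-di/do) × ho = -2.707 cm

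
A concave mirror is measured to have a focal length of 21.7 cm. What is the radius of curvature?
R = 2|f| = 43.4 cm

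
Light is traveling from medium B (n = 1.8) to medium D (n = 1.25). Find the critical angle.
θc = arcsin(n₂/n₁) = 43.98°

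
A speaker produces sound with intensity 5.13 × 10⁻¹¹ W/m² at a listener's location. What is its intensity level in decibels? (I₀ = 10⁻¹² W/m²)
β = 10·log₁₀(I/I₀) = 17.1 dB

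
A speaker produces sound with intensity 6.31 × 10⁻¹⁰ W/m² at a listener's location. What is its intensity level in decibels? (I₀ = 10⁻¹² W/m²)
β = 10·log₁₀(I/I₀) = 28 dB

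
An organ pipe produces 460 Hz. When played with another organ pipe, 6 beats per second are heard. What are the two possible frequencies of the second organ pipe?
f₂ = 460 ± 6 Hz → 466 Hz or 454 Hz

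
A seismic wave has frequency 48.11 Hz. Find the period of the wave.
T = 1/f = 0.02079 s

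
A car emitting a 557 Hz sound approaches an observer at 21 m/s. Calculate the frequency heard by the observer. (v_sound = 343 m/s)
f_obs = f·v/(v − v_s) = 593.3 Hz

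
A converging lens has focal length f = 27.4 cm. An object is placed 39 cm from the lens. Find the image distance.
1/di = 1/f − 1/do → di = 92.12 cm (real image)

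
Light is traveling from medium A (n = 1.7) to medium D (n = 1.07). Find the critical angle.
θc = arcsin(n₂/n₁) = 39.01°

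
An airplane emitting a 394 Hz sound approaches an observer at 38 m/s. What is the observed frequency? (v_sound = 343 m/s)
f_obs = f·v/(v − v_s) = 443.1 Hz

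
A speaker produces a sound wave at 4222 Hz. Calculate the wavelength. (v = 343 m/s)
λ = v/f = 0.08124 m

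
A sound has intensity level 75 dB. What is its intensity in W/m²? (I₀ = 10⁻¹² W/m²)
I = I₀·10^(β/10) = 3.16 × 10⁻⁵ W/m²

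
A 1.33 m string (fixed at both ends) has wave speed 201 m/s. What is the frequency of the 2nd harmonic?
fₙ = nv/(2L) = 151.1 Hz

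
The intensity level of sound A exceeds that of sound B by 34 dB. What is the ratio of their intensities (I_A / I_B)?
I_A/I_B = 10^(Δβ/10) = 2512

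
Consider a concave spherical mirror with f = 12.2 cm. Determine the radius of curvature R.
R = 2|f| = 24.4 cm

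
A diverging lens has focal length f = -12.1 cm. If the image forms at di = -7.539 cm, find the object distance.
1/do = 1/f − 1/di → do = 20 cm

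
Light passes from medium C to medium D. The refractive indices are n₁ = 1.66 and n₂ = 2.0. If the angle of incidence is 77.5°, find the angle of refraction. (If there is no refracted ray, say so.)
sin θ₂ = (n₁/n₂)·sin θ₁ = 0.8103 → θ₂ = 54.13°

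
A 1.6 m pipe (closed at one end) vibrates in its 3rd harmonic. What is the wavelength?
λₙ = 4L/n = 2.133 m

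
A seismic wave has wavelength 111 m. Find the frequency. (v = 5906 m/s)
f = v/λ = 53.21 Hz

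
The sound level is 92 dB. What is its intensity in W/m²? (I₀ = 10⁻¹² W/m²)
I = I₀·10^(β/10) = 1.58 × 10⁻³ W/m²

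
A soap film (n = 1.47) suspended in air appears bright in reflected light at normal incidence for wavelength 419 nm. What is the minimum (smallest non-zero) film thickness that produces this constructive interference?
2nt = (m − ½)λ with m = 1 → t = (m − ½)λ/(2n) = 71.26 nm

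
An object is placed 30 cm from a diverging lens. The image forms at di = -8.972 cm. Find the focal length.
1/f = 1/do + 1/di → f = -12.8 cm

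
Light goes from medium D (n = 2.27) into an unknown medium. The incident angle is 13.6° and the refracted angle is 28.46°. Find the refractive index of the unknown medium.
n₂ = n₁·sin θ₁ / sin θ₂ = 1.12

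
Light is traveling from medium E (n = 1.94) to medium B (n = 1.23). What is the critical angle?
θc = arcsin(n₂/n₁) = 39.35°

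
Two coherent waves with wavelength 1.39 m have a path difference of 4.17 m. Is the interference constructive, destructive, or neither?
constructive — path difference = 3λ, a whole number of wavelengths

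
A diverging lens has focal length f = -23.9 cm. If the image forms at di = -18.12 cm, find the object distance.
1/do = 1/f − 1/di → do = 74.93 cm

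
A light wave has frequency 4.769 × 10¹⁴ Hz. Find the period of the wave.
T = 1/f = 2.097 × 10⁻¹⁵ s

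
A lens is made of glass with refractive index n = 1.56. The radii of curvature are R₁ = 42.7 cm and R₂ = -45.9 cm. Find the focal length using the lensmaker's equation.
1/f = (n − 1)(1/R₁ − 1/R₂) → f = 39.5 cm (converging lens)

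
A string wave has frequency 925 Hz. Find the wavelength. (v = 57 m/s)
λ = v/f = 0.06162 m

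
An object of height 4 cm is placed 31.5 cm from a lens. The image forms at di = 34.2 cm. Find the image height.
hi = (-di/do) × ho = -4.343 cm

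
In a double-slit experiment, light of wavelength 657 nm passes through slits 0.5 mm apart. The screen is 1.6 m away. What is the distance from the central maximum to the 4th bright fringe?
y = mλL/d = 8.41 mm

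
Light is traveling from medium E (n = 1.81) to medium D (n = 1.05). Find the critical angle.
θc = arcsin(n₂/n₁) = 35.46°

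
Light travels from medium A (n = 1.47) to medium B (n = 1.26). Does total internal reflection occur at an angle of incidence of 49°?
θc = arcsin(n₂/n₁) = 59°; 49° < θc, so no — the ray refracts.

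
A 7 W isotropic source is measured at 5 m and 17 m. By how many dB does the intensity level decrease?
Δβ = 20·log₁₀(r₂/r₁) = 10.63 dB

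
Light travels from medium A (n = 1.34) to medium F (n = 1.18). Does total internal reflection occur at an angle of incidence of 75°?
θc = arcsin(n₂/n₁) = 61.71°; 75° > θc, so yes — total internal reflection.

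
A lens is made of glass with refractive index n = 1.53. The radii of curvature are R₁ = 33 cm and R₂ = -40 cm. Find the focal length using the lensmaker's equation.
1/f = (n − 1)(1/R₁ − 1/R₂) → f = 34.12 cm (converging lens)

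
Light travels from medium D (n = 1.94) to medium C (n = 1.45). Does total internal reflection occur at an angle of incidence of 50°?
θc = arcsin(n₂/n₁) = 48.37°; 50° > θc, so yes — total internal reflection.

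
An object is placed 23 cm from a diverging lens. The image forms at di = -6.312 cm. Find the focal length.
1/f = 1/do + 1/di → f = -8.699 cm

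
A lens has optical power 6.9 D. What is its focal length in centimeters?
f = 1/P = 14.49 cm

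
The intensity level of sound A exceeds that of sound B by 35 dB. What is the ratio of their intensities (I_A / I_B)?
I_A/I_B = 10^(Δβ/10) = 3162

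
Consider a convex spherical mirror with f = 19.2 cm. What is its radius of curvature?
R = 2|f| = 38.4 cm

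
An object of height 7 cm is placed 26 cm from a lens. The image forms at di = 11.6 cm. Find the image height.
hi = (-di/do) × ho = -3.123 cm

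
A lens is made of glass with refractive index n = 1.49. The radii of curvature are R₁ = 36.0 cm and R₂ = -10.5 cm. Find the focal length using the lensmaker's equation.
1/f = (n − 1)(1/R₁ − 1/R₂) → f = 16.59 cm (converging lens)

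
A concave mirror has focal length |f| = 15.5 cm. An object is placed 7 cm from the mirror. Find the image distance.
f = +15.5 cm (concave); 1/di = 1/f − 1/do → di = -12.76 cm (virtual image, behind mirror)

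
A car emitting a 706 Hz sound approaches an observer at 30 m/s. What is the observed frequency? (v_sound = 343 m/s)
f_obs = f·v/(v − v_s) = 773.7 Hz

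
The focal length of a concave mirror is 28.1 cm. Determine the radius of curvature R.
R = 2|f| = 56.2 cm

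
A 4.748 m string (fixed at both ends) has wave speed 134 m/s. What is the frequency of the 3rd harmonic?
fₙ = nv/(2L) = 42.33 Hz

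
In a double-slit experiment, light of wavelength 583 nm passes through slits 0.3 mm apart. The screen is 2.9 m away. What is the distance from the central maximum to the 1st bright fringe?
y = mλL/d = 5.636 mm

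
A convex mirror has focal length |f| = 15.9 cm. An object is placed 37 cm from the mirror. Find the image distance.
f = −15.9 cm (convex); 1/di = 1/f − 1/do → di = -11.12 cm (virtual image, behind mirror)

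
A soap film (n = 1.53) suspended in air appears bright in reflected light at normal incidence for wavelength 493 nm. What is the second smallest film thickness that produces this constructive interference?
2nt = (m − ½)λ with m = 2 → t = (m − ½)λ/(2n) = 241.7 nm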